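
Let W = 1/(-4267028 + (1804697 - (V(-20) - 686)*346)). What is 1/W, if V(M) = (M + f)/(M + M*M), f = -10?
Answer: -42274006/19 ≈ -2.2249e+6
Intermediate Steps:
V(M) = (-10 + M)/(M + M**2) (V(M) = (M - 10)/(M + M*M) = (-10 + M)/(M + M**2))
W = -19/42274006 (W = 1/(-4267028 + (1804697 - ((-10 - 20)/((-20)*(1 - 20)) - 686)*346)) = 1/(-4267028 + (1804697 - (-1/20*(-30)/(-19) - 686)*346)) = 1/(-4267028 + (1804697 - (-1/20*(-1/19)*(-30) - 686)*346)) = 1/(-4267028 + (1804697 - (-3/38 - 686)*346)) = 1/(-4267028 + (1804697 - (-26071)*346/38)) = 1/(-4267028 + (1804697 - 1*(-4510283/19))) = 1/(-4267028 + (1804697 + 4510283/19)) = 1/(-4267028 + 38799526/19) = 1/(-42274006/19) = -19/42274006 ≈ -4.4945e-7)
1/W = 1/(-19/42274006) = -42274006/19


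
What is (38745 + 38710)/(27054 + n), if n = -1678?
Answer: 77455/25376 ≈ 3.0523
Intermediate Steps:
(38745 + 38710)/(27054 + n) = (38745 + 38710)/(27054 - 1678) = 77455/25376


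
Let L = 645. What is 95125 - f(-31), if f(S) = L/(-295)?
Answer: 5612504/59 ≈ 95127.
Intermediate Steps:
f(S) = -129/59 (f(S) = 645/(-295) = 645*(-1/295) = -129/59)
95125 - f(-31) = 95125 - 1*(-129/59) = 95125 + 129/59 = 5612504/59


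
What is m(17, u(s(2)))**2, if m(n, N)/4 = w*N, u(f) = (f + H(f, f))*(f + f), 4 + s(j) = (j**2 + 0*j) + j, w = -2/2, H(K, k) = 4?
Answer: 9216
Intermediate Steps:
w = -1 (w = -2*1/2 = -1)
s(j) = -4 + j + j**2 (s(j) = -4 + ((j**2 + 0*j) + j) = -4 + ((j**2 + 0) + j) = -4 + (j**2 + j) = -4 + (j + j**2) = -4 + j + j**2)
u(f) = 2*f*(4 + f) (u(f) = (f + 4)*(f + f) = (4 + f)*(2*f) = 2*f*(4 + f))
m(n, N) = -4*N (m(n, N) = 4*(-N) = -4*N)
m(17, u(s(2)))**2 = (-8*(-4 + 2 + 2**2)*(4 + (-4 + 2 + 2**2)))**2 = (-8*(-4 + 2 + 4)*(4 + (-4 + 2 + 4)))**2 = (-8*2*(4 + 2))**2 = (-8*2*6)**2 = (-4*24)**2 = (-96)**2 = 9216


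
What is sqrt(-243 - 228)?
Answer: I*sqrt(471) ≈ 21.703*I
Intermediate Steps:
sqrt(-243 - 228) = sqrt(-471) = I*sqrt(471)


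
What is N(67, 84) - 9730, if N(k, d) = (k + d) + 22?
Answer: -9557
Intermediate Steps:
N(k, d) = 22 + d + k (N(k, d) = (d + k) + 22 = 22 + d + k)
N(67, 84) - 9730 = (22 + 84 + 67) - 9730 = 173 - 9730 = -9557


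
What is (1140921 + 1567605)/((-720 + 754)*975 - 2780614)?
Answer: -1354263/1373732 ≈ -0.98583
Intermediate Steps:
(1140921 + 1567605)/((-720 + 754)*975 - 2780614) = 2708526/(34*975 - 2780614) = 2708526/(33150 - 2780614) = 2708526/(-2747464) = 2708526*(-1/2747464) = -1354263/1373732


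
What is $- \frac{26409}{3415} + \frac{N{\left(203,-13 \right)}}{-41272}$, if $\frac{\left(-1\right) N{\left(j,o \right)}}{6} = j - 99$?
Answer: $- \frac{135977661}{17617985} \approx -7.7181$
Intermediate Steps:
$N{\left(j,o \right)} = 594 - 6 j$ ($N{\left(j,o \right)} = - 6 \left(j - 99\right) = - 6 \left(-99 + j\right) = 594 - 6 j$)
$- \frac{26409}{3415} + \frac{N{\left(203,-13 \right)}}{-41272} = - \frac{26409}{3415} + \frac{594 - 1218}{-41272} = \left(-26409\right) \frac{1}{3415} + \left(594 - 1218\right) \left(- \frac{1}{41272}\right) = - \frac{26409}{3415} - - \frac{78}{5159} = - \frac{26409}{3415} + \frac{78}{5159} = - \frac{135977661}{17617985}$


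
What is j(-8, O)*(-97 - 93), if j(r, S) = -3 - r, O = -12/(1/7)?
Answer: -950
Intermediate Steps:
O = -84 (O = -12/1/7 = -12*7 = -84)
j(-8, O)*(-97 - 93) = (-3 - 1*(-8))*(-97 - 93) = (-3 + 8)*(-190) = 5*(-190) = -950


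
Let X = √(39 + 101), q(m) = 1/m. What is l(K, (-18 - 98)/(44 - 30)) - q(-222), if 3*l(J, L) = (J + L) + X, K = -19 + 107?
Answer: 41299/1554 + 2*√35/3 ≈ 30.520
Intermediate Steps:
K = 88
X = 2*√35 (X = √140 = 2*√35 ≈ 11.832)
l(J, L) = J/3 + L/3 + 2*√35/3 (l(J, L) = ((J + L) + 2*√35)/3 = (J + L + 2*√35)/3 = J/3 + L/3 + 2*√35/3)
l(K, (-18 - 98)/(44 - 30)) - q(-222) = ((⅓)*88 + ((-18 - 98)/(44 - 30))/3 + 2*√35/3) - 1/(-222) = (88/3 + (-116/14)/3 + 2*√35/3) - 1*(-1/222) = (88/3 + (-116*1/14)/3 + 2*√35/3) + 1/222 = (88/3 + (⅓)*(-58/7) + 2*√35/3) + 1/222 = (88/3 - 58/21 + 2*√35/3) + 1/222 = (186/7 + 2*√35/3) + 1/222 = 41299/1554 + 2*√35/3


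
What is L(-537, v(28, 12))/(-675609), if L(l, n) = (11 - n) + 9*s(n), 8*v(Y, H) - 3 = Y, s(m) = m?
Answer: -14/225203 ≈ -6.2166e-5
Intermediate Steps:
v(Y, H) = 3/8 + Y/8
L(l, n) = 11 + 8*n (L(l, n) = (11 - n) + 9*n = 11 + 8*n)
L(-537, v(28, 12))/(-675609) = (11 + 8*(3/8 + (⅛)*28))/(-675609) = (11 + 8*(3/8 + 7/2))*(-1/675609) = (11 + 8*(31/8))*(-1/675609) = (11 + 31)*(-1/675609) = 42*(-1/675609) = -14/225203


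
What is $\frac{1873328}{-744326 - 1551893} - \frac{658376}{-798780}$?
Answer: $\frac{3849635126}{458543453205} \approx 0.0083954$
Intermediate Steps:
$\frac{1873328}{-744326 - 1551893} - \frac{658376}{-798780} = \frac{1873328}{-744326 - 1551893} - - \frac{164594}{199695} = \frac{1873328}{-2296219} + \frac{164594}{199695} = 1873328 \left(- \frac{1}{2296219}\right) + \frac{164594}{199695} = - \frac{1873328}{2296219} + \frac{164594}{199695} = \frac{3849635126}{458543453205}$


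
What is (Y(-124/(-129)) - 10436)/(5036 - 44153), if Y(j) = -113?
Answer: 10549/39117 ≈ 0.26968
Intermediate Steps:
(Y(-124/(-129)) - 10436)/(5036 - 44153) = (-113 - 10436)/(5036 - 44153) = -10549/(-39117) = -10549*(-1/39117) = 10549/39117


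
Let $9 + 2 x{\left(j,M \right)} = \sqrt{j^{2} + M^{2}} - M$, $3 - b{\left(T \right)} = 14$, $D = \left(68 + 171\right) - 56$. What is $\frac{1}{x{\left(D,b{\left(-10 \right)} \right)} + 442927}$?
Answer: $\frac{885856}{392370409563} - \frac{\sqrt{33610}}{392370409563} \approx 2.2572 \cdot 10^{-6}$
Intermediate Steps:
$D = 183$ ($D = 239 - 56 = 183$)
$b{\left(T \right)} = -11$ ($b{\left(T \right)} = 3 - 14 = -11$)
$x{\left(j,M \right)} = - \frac{9}{2} + \frac{\sqrt{M^{2} + j^{2}}}{2} - \frac{M}{2}$ ($x{\left(j,M \right)} = - \frac{9}{2} + \frac{\sqrt{j^{2} + M^{2}} - M}{2} = - \frac{9}{2} + \frac{\sqrt{M^{2} + j^{2}} - M}{2} = - \frac{9}{2} - \left(\frac{M}{2} - \frac{\sqrt{M^{2} + j^{2}}}{2}\right) = - \frac{9}{2} + \frac{\sqrt{M^{2} + j^{2}}}{2} - \frac{M}{2}$)
$\frac{1}{x{\left(D,b{\left(-10 \right)} \right)} + 442927} = \frac{1}{\left(- \frac{9}{2} + \frac{\sqrt{\left(-11\right)^{2} + 183^{2}}}{2} - - \frac{11}{2}\right) + 442927} = \frac{1}{\left(- \frac{9}{2} + \frac{\sqrt{121 + 33489}}{2} + \frac{11}{2}\right) + 442927} = \frac{1}{\left(- \frac{9}{2} + \frac{\sqrt{33610}}{2} + \frac{11}{2}\right) + 442927} = \frac{1}{\left(1 + \frac{\sqrt{33610}}{2}\right) + 442927} = \frac{1}{442928 + \frac{\sqrt{33610}}{2}}$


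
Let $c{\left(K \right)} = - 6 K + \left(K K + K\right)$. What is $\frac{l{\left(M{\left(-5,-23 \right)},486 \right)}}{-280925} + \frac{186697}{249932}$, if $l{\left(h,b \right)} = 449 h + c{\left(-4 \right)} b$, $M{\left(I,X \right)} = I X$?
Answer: $\frac{35169805633}{70212147100} \approx 0.50091$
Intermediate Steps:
$c{\left(K \right)} = K^{2} - 5 K$ ($c{\left(K \right)} = - 6 K + \left(K^{2} + K\right) = - 6 K + \left(K + K^{2}\right) = K^{2} - 5 K$)
$l{\left(h,b \right)} = 36 b + 449 h$ ($l{\left(h,b \right)} = 449 h + - 4 \left(-5 - 4\right) b = 449 h + \left(-4\right) \left(-9\right) b = 449 h + 36 b = 36 b + 449 h$)
$\frac{l{\left(M{\left(-5,-23 \right)},486 \right)}}{-280925} + \frac{186697}{249932} = \frac{36 \cdot 486 + 449 \left(\left(-5\right) \left(-23\right)\right)}{-280925} + \frac{186697}{249932} = \left(17496 + 449 \cdot 115\right) \left(- \frac{1}{280925}\right) + 186697 \cdot \frac{1}{249932} = \left(17496 + 51635\right) \left(- \frac{1}{280925}\right) + \frac{186697}{249932} = 69131 \left(- \frac{1}{280925}\right) + \frac{186697}{249932} = - \frac{69131}{280925} + \frac{186697}{249932} = \frac{35169805633}{70212147100}$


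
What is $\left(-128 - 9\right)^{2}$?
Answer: $18769$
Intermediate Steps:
$\left(-128 - 9\right)^{2} = \left(-137\right)^{2} = 18769$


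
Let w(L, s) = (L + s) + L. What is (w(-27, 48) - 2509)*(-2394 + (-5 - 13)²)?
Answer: 5206050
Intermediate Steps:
w(L, s) = s + 2*L
(w(-27, 48) - 2509)*(-2394 + (-5 - 13)²) = ((48 + 2*(-27)) - 2509)*(-2394 + (-5 - 13)²) = ((48 - 54) - 2509)*(-2394 + (-18)²) = (-6 - 2509)*(-2394 + 324) = -2515*(-2070) = 5206050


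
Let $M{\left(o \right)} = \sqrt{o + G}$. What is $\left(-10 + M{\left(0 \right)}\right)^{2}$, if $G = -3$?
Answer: $\left(10 - i \sqrt{3}\right)^{2} \approx 97.0 - 34.641 i$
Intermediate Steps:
$M{\left(o \right)} = \sqrt{-3 + o}$ ($M{\left(o \right)} = \sqrt{o - 3} = \sqrt{-3 + o}$)
$\left(-10 + M{\left(0 \right)}\right)^{2} = \left(-10 + \sqrt{-3 + 0}\right)^{2} = \left(-10 + \sqrt{-3}\right)^{2} = \left(-10 + i \sqrt{3}\right)^{2}$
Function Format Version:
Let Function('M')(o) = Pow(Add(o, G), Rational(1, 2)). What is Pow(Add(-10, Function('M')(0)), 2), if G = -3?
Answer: Pow(Add(10, Mul(-1, I, Pow(3, Rational(1, 2)))), 2) ≈ Add(97.000, Mul(-34.641, I))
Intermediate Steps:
Function('M')(o) = Pow(Add(-3, o), Rational(1, 2)) (Function('M')(o) = Pow(Add(o, -3), Rational(1, 2)) = Pow(Add(-3, o), Rational(1, 2)))
Pow(Add(-10, Function('M')(0)), 2) = Pow(Add(-10, Pow(Add(-3, 0), Rational(1, 2))), 2) = Pow(Add(-10, Pow(-3, Rational(1, 2))), 2) = Pow(Add(-10, Mul(I, Pow(3, Rational(1, 2)))), 2)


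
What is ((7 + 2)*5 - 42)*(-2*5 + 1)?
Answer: -27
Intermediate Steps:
((7 + 2)*5 - 42)*(-2*5 + 1) = (9*5 - 42)*(-10 + 1) = (45 - 42)*(-9) = 3*(-9) = -27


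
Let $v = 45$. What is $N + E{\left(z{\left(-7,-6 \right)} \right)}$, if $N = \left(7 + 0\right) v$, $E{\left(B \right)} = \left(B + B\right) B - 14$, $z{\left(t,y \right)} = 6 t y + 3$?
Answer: $130351$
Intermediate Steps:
$z{\left(t,y \right)} = 3 + 6 t y$ ($z{\left(t,y \right)} = 6 t y + 3 = 3 + 6 t y$)
$E{\left(B \right)} = -14 + 2 B^{2}$ ($E{\left(B \right)} = 2 B B - 14 = 2 B^{2} - 14 = -14 + 2 B^{2}$)
$N = 315$ ($N = \left(7 + 0\right) 45 = 7 \cdot 45 = 315$)
$N + E{\left(z{\left(-7,-6 \right)} \right)} = 315 - \left(14 - 2 \left(3 + 6 \left(-7\right) \left(-6\right)\right)^{2}\right) = 315 - \left(14 - 2 \left(3 + 252\right)^{2}\right) = 315 - \left(14 - 2 \cdot 255^{2}\right) = 315 + \left(-14 + 2 \cdot 65025\right) = 315 + \left(-14 + 130050\right) = 315 + 130036 = 130351$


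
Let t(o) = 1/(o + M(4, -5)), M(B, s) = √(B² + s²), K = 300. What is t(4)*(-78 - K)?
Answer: 1512/25 - 378*√41/25 ≈ -36.335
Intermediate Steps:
t(o) = 1/(o + √41) (t(o) = 1/(o + √(4² + (-5)²)) = 1/(o + √(16 + 25)) = 1/(o + √41))
t(4)*(-78 - K) = (-78 - 1*300)/(4 + √41) = (-78 - 300)/(4 + √41) = -378/(4 + √41)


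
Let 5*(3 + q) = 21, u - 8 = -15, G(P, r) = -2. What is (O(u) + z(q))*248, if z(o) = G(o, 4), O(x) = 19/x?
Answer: -8184/7 ≈ -1169.1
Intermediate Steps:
u = -7 (u = 8 - 15 = -7)
q = 6/5 (q = -3 + (⅕)*21 = -3 + 21/5 = 6/5 ≈ 1.2000)
z(o) = -2
(O(u) + z(q))*248 = (19/(-7) - 2)*248 = (19*(-⅐) - 2)*248 = (-19/7 - 2)*248 = -33/7*248 = -8184/7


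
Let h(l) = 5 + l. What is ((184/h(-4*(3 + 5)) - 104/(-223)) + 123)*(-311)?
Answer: -218433649/6021 ≈ -36279.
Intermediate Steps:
((184/h(-4*(3 + 5)) - 104/(-223)) + 123)*(-311) = ((184/(5 - 4*(3 + 5)) - 104/(-223)) + 123)*(-311) = ((184/(5 - 4*8) - 104*(-1/223)) + 123)*(-311) = ((184/(5 - 32) + 104/223) + 123)*(-311) = ((184/(-27) + 104/223) + 123)*(-311) = ((184*(-1/27) + 104/223) + 123)*(-311) = ((-184/27 + 104/223) + 123)*(-311) = (-38224/6021 + 123)*(-311) = (702359/6021)*(-311) = -218433649/6021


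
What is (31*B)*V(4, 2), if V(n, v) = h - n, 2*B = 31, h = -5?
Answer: -8649/2 ≈ -4324.5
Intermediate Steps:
B = 31/2 (B = (½)*31 = 31/2 ≈ 15.500)
V(n, v) = -5 - n
(31*B)*V(4, 2) = (31*(31/2))*(-5 - 1*4) = 961*(-5 - 4)/2 = (961/2)*(-9) = -8649/2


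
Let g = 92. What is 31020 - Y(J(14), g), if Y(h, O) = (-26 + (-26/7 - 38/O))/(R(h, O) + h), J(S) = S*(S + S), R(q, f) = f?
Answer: 4834414661/155848 ≈ 31020.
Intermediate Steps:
J(S) = 2*S² (J(S) = S*(2*S) = 2*S²)
Y(h, O) = (-208/7 - 38/O)/(O + h) (Y(h, O) = (-26 + (-26/7 - 38/O))/(O + h) = (-208/7 - 38/O)/(O + h))
31020 - Y(J(14), g) = 31020 - 2*(-133 - 104*92)/(7*92*(92 + 2*14²)) = 31020 - 2*(-133 - 9568)/(7*92*(92 + 2*196)) = 31020 - 2*(-9701)/(7*92*(92 + 392)) = 31020 - 2*(-9701)/(7*92*484) = 31020 - 1*(-9701/155848) = 31020 + 9701/155848 = 4834414661/155848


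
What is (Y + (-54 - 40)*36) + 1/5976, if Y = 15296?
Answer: 71186113/5976 ≈ 11912.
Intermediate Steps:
(Y + (-54 - 40)*36) + 1/5976 = (15296 + (-54 - 40)*36) + 1/5976 = (15296 - 94*36) + 1/5976 = (15296 - 3384) + 1/5976 = 11912 + 1/5976 = 71186113/5976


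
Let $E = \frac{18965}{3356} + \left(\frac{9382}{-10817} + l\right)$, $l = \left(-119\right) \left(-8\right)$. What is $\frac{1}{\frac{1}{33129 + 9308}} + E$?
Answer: $\frac{1575274714841}{36301852} \approx 43394.0$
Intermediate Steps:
$l = 952$
$E = \frac{34733021517}{36301852}$ ($E = \frac{18965}{3356} + \left(\frac{9382}{-10817} + 952\right) = 18965 \cdot \frac{1}{3356} + \left(9382 \left(- \frac{1}{10817}\right) + 952\right) = \frac{18965}{3356} + \left(- \frac{9382}{10817} + 952\right) = \frac{18965}{3356} + \frac{10288402}{10817} = \frac{34733021517}{36301852} \approx 956.78$)
$\frac{1}{\frac{1}{33129 + 9308}} + E = \frac{1}{\frac{1}{33129 + 9308}} + \frac{34733021517}{36301852} = \frac{1}{\frac{1}{42437}} + \frac{34733021517}{36301852} = 42437 + \frac{34733021517}{36301852} = \frac{1575274714841}{36301852}$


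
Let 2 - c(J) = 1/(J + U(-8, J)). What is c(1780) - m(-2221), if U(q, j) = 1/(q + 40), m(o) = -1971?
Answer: 112384021/56961 ≈ 1973.0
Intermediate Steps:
U(q, j) = 1/(40 + q)
c(J) = 2 - 1/(1/32 + J) (c(J) = 2 - 1/(J + 1/(40 - 8)) = 2 - 1/(J + 1/32) = 2 - 1/(1/32 + J))
c(1780) - m(-2221) = 2*(-15 + 32*1780)/(1 + 32*1780) - 1*(-1971) = 2*(-15 + 56960)/(1 + 56960) + 1971 = 2*56945/56961 + 1971 = 2*(1/56961)*56945 + 1971 = 113890/56961 + 1971 = 112384021/56961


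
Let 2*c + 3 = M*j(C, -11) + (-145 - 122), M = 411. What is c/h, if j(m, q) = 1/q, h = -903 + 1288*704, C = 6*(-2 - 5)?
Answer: -483/2846954 ≈ -0.00016966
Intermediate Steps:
C = -42 (C = 6*(-7) = -42)
h = 905849 (h = -903 + 906752 = 905849)
c = -3381/22 (c = -3/2 + (411/(-11) + (-145 - 122))/2 = -3/2 + (411*(-1/11) - 267)/2 = -3/2 + (-411/11 - 267)/2 = -3/2 + (1/2)*(-3348/11) = -3/2 - 1674/11 = -3381/22 ≈ -153.68)
c/h = -3381/22/905849 = -3381/22*1/905849 = -483/2846954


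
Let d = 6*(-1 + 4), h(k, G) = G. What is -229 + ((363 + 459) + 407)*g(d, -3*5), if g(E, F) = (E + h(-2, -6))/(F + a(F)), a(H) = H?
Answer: -3603/5 ≈ -720.60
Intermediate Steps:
d = 18 (d = 6*3 = 18)
g(E, F) = (-6 + E)/(2*F) (g(E, F) = (E - 6)/(F + F) = (-6 + E)/((2*F)) = (-6 + E)*(1/(2*F)) = (-6 + E)/(2*F))
-229 + ((363 + 459) + 407)*g(d, -3*5) = -229 + ((363 + 459) + 407)*((-6 + 18)/(2*((-3*5)))) = -229 + (822 + 407)*((½)*12/(-15)) = -229 + 1229*((½)*(-1/15)*12) = -229 + 1229*(-⅖) = -229 - 2458/5 = -3603/5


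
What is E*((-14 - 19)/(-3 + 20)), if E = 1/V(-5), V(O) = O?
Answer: 33/85 ≈ 0.38824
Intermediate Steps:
E = -1/5 (E = 1/(-5) = -1/5 ≈ -0.20000)
E*((-14 - 19)/(-3 + 20)) = -(-14 - 19)/(5*(-3 + 20)) = -(-33)/(5*17) = -1/5*(-33/17) = 33/85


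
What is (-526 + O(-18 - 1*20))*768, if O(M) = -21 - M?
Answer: -390912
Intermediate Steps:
(-526 + O(-18 - 1*20))*768 = (-526 + (-21 - (-18 - 1*20)))*768 = (-526 + (-21 - (-18 - 20)))*768 = (-526 + (-21 - 1*(-38)))*768 = (-526 + (-21 + 38))*768 = (-526 + 17)*768 = -509*768 = -390912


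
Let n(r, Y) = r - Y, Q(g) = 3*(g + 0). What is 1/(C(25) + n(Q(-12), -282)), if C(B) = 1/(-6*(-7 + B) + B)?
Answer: 83/20417 ≈ 0.0040652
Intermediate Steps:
Q(g) = 3*g
C(B) = 1/(42 - 5*B) (C(B) = 1/((42 - 6*B) + B) = 1/(42 - 5*B))
1/(C(25) + n(Q(-12), -282)) = 1/(-1/(-42 + 5*25) + (3*(-12) - 1*(-282))) = 1/(-1/(-42 + 125) + (-36 + 282)) = 1/(-1/83 + 246) = 1/(20417/83) = 83/20417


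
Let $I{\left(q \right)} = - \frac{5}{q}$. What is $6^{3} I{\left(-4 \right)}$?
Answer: $270$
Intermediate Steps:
$6^{3} I{\left(-4 \right)} = 6^{3} \left(- \frac{5}{-4}\right) = 216 \left(\left(-5\right) \left(- \frac{1}{4}\right)\right) = 216 \cdot \frac{5}{4} = 270$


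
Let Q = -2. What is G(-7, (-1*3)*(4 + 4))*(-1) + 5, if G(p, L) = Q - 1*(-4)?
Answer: 3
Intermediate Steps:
G(p, L) = 2 (G(p, L) = -2 - 1*(-4) = -2 + 4 = 2)
G(-7, (-1*3)*(4 + 4))*(-1) + 5 = 2*(-1) + 5 = -2 + 5 = 3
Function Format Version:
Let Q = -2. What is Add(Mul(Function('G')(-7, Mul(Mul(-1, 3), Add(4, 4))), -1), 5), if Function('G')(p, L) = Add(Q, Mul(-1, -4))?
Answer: 3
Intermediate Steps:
Function('G')(p, L) = 2 (Function('G')(p, L) = Add(-2, Mul(-1, -4)) = Add(-2, 4) = 2)
Add(Mul(Function('G')(-7, Mul(Mul(-1, 3), Add(4, 4))), -1), 5) = Add(Mul(2, -1), 5) = Add(-2, 5) = 3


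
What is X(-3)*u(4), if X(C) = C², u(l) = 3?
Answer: 27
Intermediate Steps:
X(-3)*u(4) = (-3)²*3 = 9*3 = 27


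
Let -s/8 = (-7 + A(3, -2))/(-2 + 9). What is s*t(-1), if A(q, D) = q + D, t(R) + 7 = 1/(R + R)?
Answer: -360/7 ≈ -51.429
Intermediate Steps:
t(R) = -7 + 1/(2*R) (t(R) = -7 + 1/(R + R) = -7 + 1/(2*R))
A(q, D) = D + q
s = 48/7 (s = -8*(-7 + (-2 + 3))/(-2 + 9) = -8*(-7 + 1)/7 = -(-48)/7 = -8*(-6/7) = 48/7 ≈ 6.8571)
s*t(-1) = 48*(-7 + (½)/(-1))/7 = 48*(-7 + (½)*(-1))/7 = 48*(-7 - ½)/7 = (48/7)*(-15/2) = -360/7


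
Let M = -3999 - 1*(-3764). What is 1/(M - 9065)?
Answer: -1/9300 ≈ -0.00010753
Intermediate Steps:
M = -235 (M = -3999 + 3764 = -235)
1/(M - 9065) = 1/(-235 - 9065) = 1/(-9300) = -1/9300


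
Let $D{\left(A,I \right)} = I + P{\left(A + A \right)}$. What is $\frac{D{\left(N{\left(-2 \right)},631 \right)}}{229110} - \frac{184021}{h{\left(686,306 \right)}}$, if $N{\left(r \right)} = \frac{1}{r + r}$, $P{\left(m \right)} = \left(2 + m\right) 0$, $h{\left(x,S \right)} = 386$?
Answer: $- \frac{10540201936}{22109115} \approx -476.74$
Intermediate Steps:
$P{\left(m \right)} = 0$
$N{\left(r \right)} = \frac{1}{2 r}$
$D{\left(A,I \right)} = I$ ($D{\left(A,I \right)} = I + 0 = I$)
$\frac{D{\left(N{\left(-2 \right)},631 \right)}}{229110} - \frac{184021}{h{\left(686,306 \right)}} = \frac{631}{229110} - \frac{184021}{386} = - \frac{10540201936}{22109115}$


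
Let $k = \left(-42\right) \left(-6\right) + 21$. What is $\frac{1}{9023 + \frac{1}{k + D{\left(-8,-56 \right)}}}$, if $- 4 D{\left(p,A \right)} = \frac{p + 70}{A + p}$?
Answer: $\frac{34975}{315579553} \approx 0.00011083$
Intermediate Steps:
$D{\left(p,A \right)} = - \frac{70 + p}{4 \left(A + p\right)}$ ($D{\left(p,A \right)} = - \frac{\left(p + 70\right) \frac{1}{A + p}}{4} = - \frac{\left(70 + p\right) \frac{1}{A + p}}{4} = - \frac{\frac{1}{A + p} \left(70 + p\right)}{4} = - \frac{70 + p}{4 \left(A + p\right)}$)
$k = 273$ ($k = 252 + 21 = 273$)
$\frac{1}{9023 + \frac{1}{k + D{\left(-8,-56 \right)}}} = \frac{1}{9023 + \frac{1}{273 + \frac{-70 - -8}{4 \left(-56 - 8\right)}}} = \frac{1}{9023 + \frac{1}{273 + \frac{-70 + 8}{4 \left(-64\right)}}} = \frac{1}{9023 + \frac{1}{273 + \frac{1}{4} \left(- \frac{1}{64}\right) \left(-62\right)}} = \frac{1}{9023 + \frac{1}{273 + \frac{31}{128}}} = \frac{1}{9023 + \frac{1}{\frac{34975}{128}}} = \frac{1}{9023 + \frac{128}{34975}} = \frac{1}{\frac{315579553}{34975}} = \frac{34975}{315579553}$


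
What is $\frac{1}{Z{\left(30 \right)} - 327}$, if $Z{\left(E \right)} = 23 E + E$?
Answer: $\frac{1}{393} \approx 0.0025445$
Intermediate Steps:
$Z{\left(E \right)} = 24 E$
$\frac{1}{Z{\left(30 \right)} - 327} = \frac{1}{24 \cdot 30 - 327} = \frac{1}{720 - 327} = \frac{1}{393}$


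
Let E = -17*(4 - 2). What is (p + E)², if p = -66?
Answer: 10000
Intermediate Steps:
E = -34 (E = -17*2 = -34)
(p + E)² = (-66 - 34)² = (-100)² = 10000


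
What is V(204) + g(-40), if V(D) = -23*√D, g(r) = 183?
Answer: 183 - 46*√51 ≈ -145.51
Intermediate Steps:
V(204) + g(-40) = -46*√51 + 183 = 183 - 46*√51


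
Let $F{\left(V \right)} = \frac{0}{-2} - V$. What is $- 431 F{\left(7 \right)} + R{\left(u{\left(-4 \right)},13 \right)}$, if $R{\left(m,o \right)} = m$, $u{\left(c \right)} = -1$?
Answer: $3016$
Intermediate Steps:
$F{\left(V \right)} = - V$ ($F{\left(V \right)} = 0 \left(- \frac{1}{2}\right) - V = 0 - V = - V$)
$- 431 F{\left(7 \right)} + R{\left(u{\left(-4 \right)},13 \right)} = - 431 \left(\left(-1\right) 7\right) - 1 = \left(-431\right) \left(-7\right) - 1 = 3017 - 1 = 3016$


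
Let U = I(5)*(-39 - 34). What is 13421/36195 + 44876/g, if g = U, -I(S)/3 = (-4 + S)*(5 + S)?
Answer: 18374209/880745 ≈ 20.862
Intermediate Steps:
I(S) = -3*(-4 + S)*(5 + S)
U = 2190 (U = (60 - 3*5 - 3*5²)*(-39 - 34) = (60 - 15 - 3*25)*(-73) = (60 - 15 - 75)*(-73) = -30*(-73) = 2190)
g = 2190
13421/36195 + 44876/g = 13421/36195 + 44876/2190 = 13421*(1/36195) + 44876*(1/2190) = 13421/36195 + 22438/1095 = 18374209/880745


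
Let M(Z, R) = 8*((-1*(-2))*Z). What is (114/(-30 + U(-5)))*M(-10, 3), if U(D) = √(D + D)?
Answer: 54720/91 + 1824*I*√10/91 ≈ 601.32 + 63.385*I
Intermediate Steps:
U(D) = √2*√D (U(D) = √(2*D) = √2*√D)
M(Z, R) = 16*Z (M(Z, R) = 8*(2*Z) = 16*Z)
(114/(-30 + U(-5)))*M(-10, 3) = (114/(-30 + √2*√(-5)))*(16*(-10)) = (114/(-30 + √2*(I*√5)))*(-160) = (114/(-30 + I*√10))*(-160) = -18240/(-30 + I*√10)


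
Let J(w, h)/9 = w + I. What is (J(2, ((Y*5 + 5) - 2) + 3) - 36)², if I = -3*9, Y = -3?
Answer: 68121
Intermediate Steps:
I = -27
J(w, h) = -243 + 9*w (J(w, h) = 9*(w - 27) = 9*(-27 + w) = -243 + 9*w)
(J(2, ((Y*5 + 5) - 2) + 3) - 36)² = ((-243 + 9*2) - 36)² = ((-243 + 18) - 36)² = (-225 - 36)² = (-261)² = 68121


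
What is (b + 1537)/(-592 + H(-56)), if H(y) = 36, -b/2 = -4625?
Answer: -10787/556 ≈ -19.401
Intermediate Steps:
b = 9250 (b = -2*(-4625) = 9250)
(b + 1537)/(-592 + H(-56)) = (9250 + 1537)/(-592 + 36) = 10787/(-556) = 10787*(-1/556) = -10787/556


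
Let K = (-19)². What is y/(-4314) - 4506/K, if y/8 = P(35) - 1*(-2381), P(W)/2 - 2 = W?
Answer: -13264462/778677 ≈ -17.035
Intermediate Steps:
P(W) = 4 + 2*W
y = 19640 (y = 8*((4 + 2*35) - 1*(-2381)) = 8*((4 + 70) + 2381) = 8*(74 + 2381) = 8*2455 = 19640)
K = 361
y/(-4314) - 4506/K = 19640/(-4314) - 4506/361 = 19640*(-1/4314) - 4506*1/361 = -9820/2157 - 4506/361 = -13264462/778677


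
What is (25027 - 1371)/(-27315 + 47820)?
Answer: 23656/20505 ≈ 1.1537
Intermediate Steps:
(25027 - 1371)/(-27315 + 47820) = 23656/20505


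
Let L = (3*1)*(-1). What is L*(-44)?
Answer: 132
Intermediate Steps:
L = -3 (L = 3*(-1) = -3)
L*(-44) = -3*(-44) = 132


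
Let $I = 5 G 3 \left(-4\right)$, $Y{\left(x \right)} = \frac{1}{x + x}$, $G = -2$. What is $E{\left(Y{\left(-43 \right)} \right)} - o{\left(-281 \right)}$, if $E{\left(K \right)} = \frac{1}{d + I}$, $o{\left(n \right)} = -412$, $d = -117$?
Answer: $\frac{1237}{3} \approx 412.33$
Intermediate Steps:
$Y{\left(x \right)} = \frac{1}{2 x}$
$I = 120$ ($I = 5 \left(-2\right) 3 \left(-4\right) = \left(-10\right) 3 \left(-4\right) = \left(-30\right) \left(-4\right) = 120$)
$E{\left(K \right)} = \frac{1}{3}$ ($E{\left(K \right)} = \frac{1}{-117 + 120} = \frac{1}{3}$)
$E{\left(Y{\left(-43 \right)} \right)} - o{\left(-281 \right)} = \frac{1}{3} - -412 = \frac{1}{3} + 412 = \frac{1237}{3}$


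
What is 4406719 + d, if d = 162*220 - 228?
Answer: 4442131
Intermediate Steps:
d = 35412 (d = 35640 - 228 = 35412)
4406719 + d = 4406719 + 35412 = 4442131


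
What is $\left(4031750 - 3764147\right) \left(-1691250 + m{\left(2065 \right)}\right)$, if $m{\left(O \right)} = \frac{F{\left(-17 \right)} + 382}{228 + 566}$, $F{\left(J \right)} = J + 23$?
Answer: $- \frac{179675626863768}{397} \approx -4.5258 \cdot 10^{11}$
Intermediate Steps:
$F{\left(J \right)} = 23 + J$
$m{\left(O \right)} = \frac{194}{397}$ ($m{\left(O \right)} = \frac{\left(23 - 17\right) + 382}{228 + 566} = \frac{6 + 382}{794} = 388 \cdot \frac{1}{794} = \frac{194}{397}$)
$\left(4031750 - 3764147\right) \left(-1691250 + m{\left(2065 \right)}\right) = \left(4031750 - 3764147\right) \left(-1691250 + \frac{194}{397}\right) = 267603 \left(- \frac{671426056}{397}\right) = - \frac{179675626863768}{397}$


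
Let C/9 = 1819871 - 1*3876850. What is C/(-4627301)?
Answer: 18512811/4627301 ≈ 4.0008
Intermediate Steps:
C = -18512811 (C = 9*(1819871 - 1*3876850) = 9*(1819871 - 3876850) = 9*(-2056979) = -18512811)
C/(-4627301) = -18512811/(-4627301) = -18512811*(-1/4627301) = 18512811/4627301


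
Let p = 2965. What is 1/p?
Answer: 1/2965 ≈ 0.00033727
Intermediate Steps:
1/p = 1/2965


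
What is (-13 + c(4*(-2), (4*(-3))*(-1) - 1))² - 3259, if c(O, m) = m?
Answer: -3255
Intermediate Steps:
(-13 + c(4*(-2), (4*(-3))*(-1) - 1))² - 3259 = (-13 + ((4*(-3))*(-1) - 1))² - 3259 = (-13 + (-12*(-1) - 1))² - 3259 = (-13 + (12 - 1))² - 3259 = (-13 + 11)² - 3259 = (-2)² - 3259 = 4 - 3259 = -3255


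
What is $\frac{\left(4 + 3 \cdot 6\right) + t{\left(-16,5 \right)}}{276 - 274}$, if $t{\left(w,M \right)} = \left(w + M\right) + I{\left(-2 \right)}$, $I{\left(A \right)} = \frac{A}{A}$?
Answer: $6$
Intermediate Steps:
$I{\left(A \right)} = 1$
$t{\left(w,M \right)} = 1 + M + w$ ($t{\left(w,M \right)} = \left(w + M\right) + 1 = \left(M + w\right) + 1 = 1 + M + w$)
$\frac{\left(4 + 3 \cdot 6\right) + t{\left(-16,5 \right)}}{276 - 274} = \frac{\left(4 + 3 \cdot 6\right) + \left(1 + 5 - 16\right)}{276 - 274} = \frac{\left(4 + 18\right) - 10}{2} = \left(22 - 10\right) \frac{1}{2} = 12 \cdot \frac{1}{2} = 6$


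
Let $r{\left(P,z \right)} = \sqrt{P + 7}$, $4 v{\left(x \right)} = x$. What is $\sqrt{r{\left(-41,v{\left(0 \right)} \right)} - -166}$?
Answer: $\sqrt{166 + i \sqrt{34}} \approx 12.886 + 0.2262 i$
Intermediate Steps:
$v{\left(x \right)} = \frac{x}{4}$
$r{\left(P,z \right)} = \sqrt{7 + P}$
$\sqrt{r{\left(-41,v{\left(0 \right)} \right)} - -166} = \sqrt{\sqrt{7 - 41} - -166} = \sqrt{\sqrt{-34} + \left(-1179 + 1345\right)} = \sqrt{i \sqrt{34} + 166} = \sqrt{166 + i \sqrt{34}}$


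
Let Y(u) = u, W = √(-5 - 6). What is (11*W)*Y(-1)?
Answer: -11*I*√11 ≈ -36.483*I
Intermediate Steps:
W = I*√11 (W = √(-11) = I*√11 ≈ 3.3166*I)
(11*W)*Y(-1) = (11*(I*√11))*(-1) = (11*I*√11)*(-1) = -11*I*√11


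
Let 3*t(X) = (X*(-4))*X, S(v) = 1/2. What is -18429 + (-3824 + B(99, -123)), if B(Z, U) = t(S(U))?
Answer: -66760/3 ≈ -22253.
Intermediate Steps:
S(v) = ½
t(X) = -4*X²/3 (t(X) = ((X*(-4))*X)/3 = ((-4*X)*X)/3 = (-4*X²)/3 = -4*X²/3)
B(Z, U) = -⅓ (B(Z, U) = -4*(½)²/3 = -4/3*¼ = -⅓)
-18429 + (-3824 + B(99, -123)) = -18429 + (-3824 - ⅓) = -18429 - 11473/3 = -66760/3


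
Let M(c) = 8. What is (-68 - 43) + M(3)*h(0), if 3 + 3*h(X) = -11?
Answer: -445/3 ≈ -148.33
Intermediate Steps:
h(X) = -14/3 (h(X) = -1 + (⅓)*(-11) = -1 - 11/3 = -14/3)
(-68 - 43) + M(3)*h(0) = (-68 - 43) + 8*(-14/3) = -111 - 112/3 = -445/3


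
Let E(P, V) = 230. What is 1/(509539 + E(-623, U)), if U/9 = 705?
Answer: 1/509769 ≈ 1.9617e-6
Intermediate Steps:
U = 6345 (U = 9*705 = 6345)
1/(509539 + E(-623, U)) = 1/(509539 + 230) = 1/509769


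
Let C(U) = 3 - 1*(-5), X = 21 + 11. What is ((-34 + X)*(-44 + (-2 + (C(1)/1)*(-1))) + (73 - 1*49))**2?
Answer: 17424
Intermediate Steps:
X = 32
C(U) = 8 (C(U) = 3 + 5 = 8)
((-34 + X)*(-44 + (-2 + (C(1)/1)*(-1))) + (73 - 1*49))**2 = ((-34 + 32)*(-44 + (-2 + (8/1)*(-1))) + (73 - 1*49))**2 = (-2*(-44 + (-2 + (8*1)*(-1))) + (73 - 49))**2 = (-2*(-44 + (-2 + 8*(-1))) + 24)**2 = (-2*(-44 + (-2 - 8)) + 24)**2 = (-2*(-44 - 10) + 24)**2 = (-2*(-54) + 24)**2 = (108 + 24)**2 = 132**2 = 17424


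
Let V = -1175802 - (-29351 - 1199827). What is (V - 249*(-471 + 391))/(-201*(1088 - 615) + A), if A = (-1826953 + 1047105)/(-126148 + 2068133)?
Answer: -142339732560/184631119753 ≈ -0.77094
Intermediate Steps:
V = 53376 (V = -1175802 - 1*(-1229178) = -1175802 + 1229178 = 53376)
A = -779848/1941985 ≈ -0.40157
(V - 249*(-471 + 391))/(-201*(1088 - 615) + A) = (53376 - 249*(-471 + 391))/(-201*(1088 - 615) - 779848/1941985) = (53376 - 249*(-80))/(-201*473 - 779848/1941985) = (53376 + 19920)/(-95073 - 779848/1941985) = 73296/(-184631119753/1941985) = 73296*(-1941985/184631119753) = -142339732560/184631119753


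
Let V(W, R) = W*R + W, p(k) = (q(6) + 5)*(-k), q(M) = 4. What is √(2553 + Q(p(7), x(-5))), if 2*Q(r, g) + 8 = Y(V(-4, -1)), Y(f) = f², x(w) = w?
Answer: √2549 ≈ 50.488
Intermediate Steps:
p(k) = -9*k (p(k) = (4 + 5)*(-k) = 9*(-k) = -9*k)
V(W, R) = W + R*W (V(W, R) = R*W + W = W + R*W)
Q(r, g) = -4 (Q(r, g) = -4 + (-4*(1 - 1))²/2 = -4 + (-4*0)²/2 = -4 + (½)*0² = -4 + (½)*0 = -4 + 0 = -4)
√(2553 + Q(p(7), x(-5))) = √(2553 - 4) = √2549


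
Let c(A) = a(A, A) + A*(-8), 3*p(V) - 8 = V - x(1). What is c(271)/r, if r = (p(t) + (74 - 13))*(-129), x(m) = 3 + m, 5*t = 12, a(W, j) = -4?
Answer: 10860/40721 ≈ 0.26669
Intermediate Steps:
t = 12/5 (t = (⅕)*12 = 12/5 ≈ 2.4000)
p(V) = 4/3 + V/3 (p(V) = 8/3 + (V - (3 + 1))/3 = 8/3 + (V - 1*4)/3 = 8/3 + (V - 4)/3 = 8/3 + (-4 + V)/3 = 8/3 + (-4/3 + V/3) = 4/3 + V/3)
c(A) = -4 - 8*A (c(A) = -4 + A*(-8) = -4 - 8*A)
r = -40721/5 (r = ((4/3 + (⅓)*(12/5)) + (74 - 13))*(-129) = ((4/3 + ⅘) + 61)*(-129) = (32/15 + 61)*(-129) = (947/15)*(-129) = -40721/5 ≈ -8144.2)
c(271)/r = (-4 - 8*271)/(-40721/5) = (-4 - 2168)*(-5/40721) = -2172*(-5/40721) = 10860/40721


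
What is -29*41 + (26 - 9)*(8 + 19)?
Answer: -730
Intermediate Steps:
-29*41 + (26 - 9)*(8 + 19) = -1189 + 17*27 = -1189 + 459 = -730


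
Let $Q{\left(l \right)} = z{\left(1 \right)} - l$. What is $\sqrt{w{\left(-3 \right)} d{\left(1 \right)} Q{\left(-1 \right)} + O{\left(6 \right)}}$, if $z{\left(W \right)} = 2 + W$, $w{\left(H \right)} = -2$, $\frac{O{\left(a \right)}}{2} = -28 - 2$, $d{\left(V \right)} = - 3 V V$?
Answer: $6 i \approx 6.0 i$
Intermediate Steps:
$d{\left(V \right)} = - 3 V^{2}$
$O{\left(a \right)} = -60$ ($O{\left(a \right)} = 2 \left(-28 - 2\right) = 2 \left(-30\right) = -60$)
$Q{\left(l \right)} = 3 - l$ ($Q{\left(l \right)} = \left(2 + 1\right) - l = 3 - l$)
$\sqrt{w{\left(-3 \right)} d{\left(1 \right)} Q{\left(-1 \right)} + O{\left(6 \right)}} = \sqrt{- 2 \left(- 3 \cdot 1^{2}\right) \left(3 - -1\right) - 60} = \sqrt{- 2 \left(\left(-3\right) 1\right) \left(3 + 1\right) - 60} = \sqrt{\left(-2\right) \left(-3\right) 4 - 60} = \sqrt{6 \cdot 4 - 60} = \sqrt{24 - 60} = \sqrt{-36} = 6 i$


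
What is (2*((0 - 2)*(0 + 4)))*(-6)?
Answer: 96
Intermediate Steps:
(2*((0 - 2)*(0 + 4)))*(-6) = (2*(-2*4))*(-6) = (2*(-8))*(-6) = -16*(-6) = 96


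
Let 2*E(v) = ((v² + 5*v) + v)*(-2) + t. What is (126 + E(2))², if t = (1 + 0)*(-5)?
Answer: 46225/4 ≈ 11556.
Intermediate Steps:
t = -5 (t = 1*(-5) = -5)
E(v) = -5/2 - v² - 6*v (E(v) = (((v² + 5*v) + v)*(-2) - 5)/2 = ((v² + 6*v)*(-2) - 5)/2 = ((-12*v - 2*v²) - 5)/2 = (-5 - 12*v - 2*v²)/2 = -5/2 - v² - 6*v)
(126 + E(2))² = (126 + (-5/2 - 1*2² - 6*2))² = (126 + (-5/2 - 1*4 - 12))² = (126 + (-5/2 - 4 - 12))² = (126 - 37/2)² = (215/2)² = 46225/4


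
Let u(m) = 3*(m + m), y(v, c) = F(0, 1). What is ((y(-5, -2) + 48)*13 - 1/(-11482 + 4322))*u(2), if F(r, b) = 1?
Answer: 13682763/1790 ≈ 7644.0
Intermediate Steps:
y(v, c) = 1
u(m) = 6*m (u(m) = 3*(2*m) = 6*m)
((y(-5, -2) + 48)*13 - 1/(-11482 + 4322))*u(2) = ((1 + 48)*13 - 1/(-11482 + 4322))*(6*2) = (49*13 - 1/(-7160))*12 = (637 - 1*(-1/7160))*12 = (637 + 1/7160)*12 = (4560921/7160)*12 = 13682763/1790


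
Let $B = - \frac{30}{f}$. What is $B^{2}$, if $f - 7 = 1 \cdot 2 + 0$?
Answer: $\frac{100}{9} \approx 11.111$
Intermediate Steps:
$f = 9$ ($f = 7 + \left(1 \cdot 2 + 0\right) = 7 + \left(2 + 0\right) = 7 + 2 = 9$)
$B = - \frac{10}{3}$ ($B = - \frac{30}{9} = \left(-30\right) \frac{1}{9} = - \frac{10}{3} \approx -3.3333$)
$B^{2} = \left(- \frac{10}{3}\right)^{2} = \frac{100}{9}$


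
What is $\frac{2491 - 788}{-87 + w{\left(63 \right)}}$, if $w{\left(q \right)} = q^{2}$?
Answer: $\frac{1703}{3882} \approx 0.43869$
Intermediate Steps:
$\frac{2491 - 788}{-87 + w{\left(63 \right)}} = \frac{2491 - 788}{-87 + 63^{2}} = \frac{1703}{-87 + 3969} = \frac{1703}{3882}$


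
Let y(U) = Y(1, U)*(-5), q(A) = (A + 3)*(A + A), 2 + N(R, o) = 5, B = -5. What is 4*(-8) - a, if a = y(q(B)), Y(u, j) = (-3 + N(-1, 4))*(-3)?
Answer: -32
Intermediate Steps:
N(R, o) = 3 (N(R, o) = -2 + 5 = 3)
q(A) = 2*A*(3 + A) (q(A) = (3 + A)*(2*A) = 2*A*(3 + A))
Y(u, j) = 0 (Y(u, j) = (-3 + 3)*(-3) = 0*(-3) = 0)
y(U) = 0 (y(U) = 0*(-5) = 0)
a = 0
4*(-8) - a = 4*(-8) - 1*0 = -32 + 0 = -32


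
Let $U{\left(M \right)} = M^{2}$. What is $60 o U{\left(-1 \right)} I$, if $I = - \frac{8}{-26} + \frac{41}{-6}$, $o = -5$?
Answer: $\frac{25450}{13} \approx 1957.7$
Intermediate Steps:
$I = - \frac{509}{78}$ ($I = \left(-8\right) \left(- \frac{1}{26}\right) + 41 \left(- \frac{1}{6}\right) = \frac{4}{13} - \frac{41}{6} = - \frac{509}{78} \approx -6.5256$)
$60 o U{\left(-1 \right)} I = 60 \left(- 5 \left(-1\right)^{2}\right) \left(- \frac{509}{78}\right) = 60 \left(\left(-5\right) 1\right) \left(- \frac{509}{78}\right) = 60 \left(-5\right) \left(- \frac{509}{78}\right) = \left(-300\right) \left(- \frac{509}{78}\right) = \frac{25450}{13}$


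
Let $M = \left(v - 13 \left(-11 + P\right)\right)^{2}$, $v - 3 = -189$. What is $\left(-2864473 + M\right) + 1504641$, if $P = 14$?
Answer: $-1309207$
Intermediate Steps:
$v = -186$ ($v = 3 - 189 = -186$)
$M = 50625$ ($M = \left(-186 - 13 \left(-11 + 14\right)\right)^{2} = \left(-186 - 39\right)^{2} = \left(-225\right)^{2} = 50625$)
$\left(-2864473 + M\right) + 1504641 = \left(-2864473 + 50625\right) + 1504641 = -2813848 + 1504641 = -1309207$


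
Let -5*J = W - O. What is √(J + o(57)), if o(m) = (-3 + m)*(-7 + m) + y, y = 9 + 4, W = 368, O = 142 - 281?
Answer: √65290/5 ≈ 51.104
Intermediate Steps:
O = -139
y = 13
J = -507/5 (J = -(368 - 1*(-139))/5 = -(368 + 139)/5 = -⅕*507 = -507/5 ≈ -101.40)
o(m) = 13 + (-7 + m)*(-3 + m) (o(m) = (-3 + m)*(-7 + m) + 13 = (-7 + m)*(-3 + m) + 13 = 13 + (-7 + m)*(-3 + m))
√(J + o(57)) = √(-507/5 + (34 + 57² - 10*57)) = √(-507/5 + (34 + 3249 - 570)) = √(-507/5 + 2713) = √(13058/5) = √65290/5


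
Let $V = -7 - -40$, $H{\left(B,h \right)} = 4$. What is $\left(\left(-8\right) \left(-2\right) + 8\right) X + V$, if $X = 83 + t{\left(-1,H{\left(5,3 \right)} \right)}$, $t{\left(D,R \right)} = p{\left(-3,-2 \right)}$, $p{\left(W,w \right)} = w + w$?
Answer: $1929$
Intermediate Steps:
$p{\left(W,w \right)} = 2 w$
$t{\left(D,R \right)} = -4$ ($t{\left(D,R \right)} = 2 \left(-2\right) = -4$)
$X = 79$ ($X = 83 - 4 = 79$)
$V = 33$ ($V = -7 + 40 = 33$)
$\left(\left(-8\right) \left(-2\right) + 8\right) X + V = \left(\left(-8\right) \left(-2\right) + 8\right) 79 + 33 = \left(16 + 8\right) 79 + 33 = 24 \cdot 79 + 33 = 1896 + 33 = 1929$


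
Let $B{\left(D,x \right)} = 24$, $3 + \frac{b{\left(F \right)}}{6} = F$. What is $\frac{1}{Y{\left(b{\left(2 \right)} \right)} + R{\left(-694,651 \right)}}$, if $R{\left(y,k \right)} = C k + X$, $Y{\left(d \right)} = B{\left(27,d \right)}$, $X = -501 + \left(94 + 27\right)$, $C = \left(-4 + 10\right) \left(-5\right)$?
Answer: $- \frac{1}{19886} \approx -5.0287 \cdot 10^{-5}$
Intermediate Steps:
$C = -30$ ($C = 6 \left(-5\right) = -30$)
$b{\left(F \right)} = -18 + 6 F$
$X = -380$ ($X = -501 + 121 = -380$)
$Y{\left(d \right)} = 24$
$R{\left(y,k \right)} = -380 - 30 k$ ($R{\left(y,k \right)} = - 30 k - 380 = -380 - 30 k$)
$\frac{1}{Y{\left(b{\left(2 \right)} \right)} + R{\left(-694,651 \right)}} = \frac{1}{24 - 19910} = \frac{1}{-19886} = - \frac{1}{19886}$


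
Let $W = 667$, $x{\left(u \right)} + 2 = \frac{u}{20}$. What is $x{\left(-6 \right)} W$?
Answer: $- \frac{15341}{10} \approx -1534.1$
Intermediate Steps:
$x{\left(u \right)} = -2 + \frac{u}{20}$
$x{\left(-6 \right)} W = \left(-2 + \frac{1}{20} \left(-6\right)\right) 667 = \left(-2 - \frac{3}{10}\right) 667 = \left(- \frac{23}{10}\right) 667 = - \frac{15341}{10}$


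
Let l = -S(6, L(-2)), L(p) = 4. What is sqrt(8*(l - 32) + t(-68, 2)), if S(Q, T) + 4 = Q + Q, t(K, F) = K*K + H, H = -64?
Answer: 4*sqrt(265) ≈ 65.115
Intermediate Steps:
t(K, F) = -64 + K**2 (t(K, F) = K*K - 64 = K**2 - 64 = -64 + K**2)
S(Q, T) = -4 + 2*Q (S(Q, T) = -4 + (Q + Q) = -4 + 2*Q)
l = -8 (l = -(-4 + 2*6) = -(-4 + 12) = -1*8 = -8)
sqrt(8*(l - 32) + t(-68, 2)) = sqrt(8*(-8 - 32) + (-64 + (-68)**2)) = sqrt(8*(-40) + (-64 + 4624)) = sqrt(-320 + 4560) = sqrt(4240) = 4*sqrt(265)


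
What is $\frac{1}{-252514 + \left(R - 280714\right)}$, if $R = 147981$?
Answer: $- \frac{1}{385247} \approx -2.5957 \cdot 10^{-6}$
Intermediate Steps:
$\frac{1}{-252514 + \left(R - 280714\right)} = \frac{1}{-252514 + \left(147981 - 280714\right)} = \frac{1}{-252514 - 132733} = \frac{1}{-385247} = - \frac{1}{385247}$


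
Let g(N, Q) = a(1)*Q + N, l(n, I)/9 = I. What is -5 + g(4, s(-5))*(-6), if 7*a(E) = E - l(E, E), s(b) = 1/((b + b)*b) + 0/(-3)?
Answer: -5051/175 ≈ -28.863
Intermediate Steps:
l(n, I) = 9*I
s(b) = 1/(2*b²) (s(b) = 1/(((2*b))*b) + 0*(-⅓) = (1/(2*b))/b + 0 = 1/(2*b²) + 0 = 1/(2*b²))
a(E) = -8*E/7 (a(E) = (E - 9*E)/7 = (-8*E)/7 = -8*E/7)
g(N, Q) = N - 8*Q/7 (g(N, Q) = (-8/7*1)*Q + N = -8*Q/7 + N = N - 8*Q/7)
-5 + g(4, s(-5))*(-6) = -5 + (4 - 4/(7*(-5)²))*(-6) = -5 + (4 - 4/(7*25))*(-6) = -5 + (4 - 8/7*1/50)*(-6) = -5 + (4 - 4/175)*(-6) = -5 + (696/175)*(-6) = -5 - 4176/175 = -5051/175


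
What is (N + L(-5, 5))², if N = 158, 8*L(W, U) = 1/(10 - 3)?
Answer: 78304801/3136 ≈ 24970.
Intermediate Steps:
L(W, U) = 1/56 (L(W, U) = 1/(8*(10 - 3)) = (⅛)/7 = (⅛)*(⅐) = 1/56)
(N + L(-5, 5))² = (158 + 1/56)² = (8849/56)² = 78304801/3136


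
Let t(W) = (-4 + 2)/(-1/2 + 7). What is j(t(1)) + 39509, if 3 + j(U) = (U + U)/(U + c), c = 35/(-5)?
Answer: 3753078/95 ≈ 39506.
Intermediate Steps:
c = -7 (c = 35*(-1/5) = -7)
t(W) = -4/13 (t(W) = -2/(-1*1/2 + 7) = -2/(-1/2 + 7) = -2/13/2 = -2*2/13 = -4/13)
j(U) = -3 + 2*U/(-7 + U) (j(U) = -3 + (U + U)/(U - 7) = -3 + (2*U)/(-7 + U) = -3 + 2*U/(-7 + U))
j(t(1)) + 39509 = (21 - 1*(-4/13))/(-7 - 4/13) + 39509 = (21 + 4/13)/(-95/13) + 39509 = -13/95*277/13 + 39509 = -277/95 + 39509 = 3753078/95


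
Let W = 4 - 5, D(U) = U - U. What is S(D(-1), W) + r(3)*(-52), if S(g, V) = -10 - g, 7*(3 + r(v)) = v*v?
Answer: 554/7 ≈ 79.143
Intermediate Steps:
D(U) = 0
r(v) = -3 + v²/7 (r(v) = -3 + (v*v)/7 = -3 + v²/7)
W = -1
S(D(-1), W) + r(3)*(-52) = (-10 - 1*0) + (-3 + (⅐)*3²)*(-52) = (-10 + 0) + (-3 + (⅐)*9)*(-52) = -10 + (-3 + 9/7)*(-52) = -10 - 12/7*(-52) = -10 + 624/7 = 554/7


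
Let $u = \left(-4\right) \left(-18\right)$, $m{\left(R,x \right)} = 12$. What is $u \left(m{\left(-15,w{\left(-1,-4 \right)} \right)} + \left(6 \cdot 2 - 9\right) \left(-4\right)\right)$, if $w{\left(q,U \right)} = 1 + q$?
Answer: $0$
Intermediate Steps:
$u = 72$
$u \left(m{\left(-15,w{\left(-1,-4 \right)} \right)} + \left(6 \cdot 2 - 9\right) \left(-4\right)\right) = 72 \left(12 + \left(6 \cdot 2 - 9\right) \left(-4\right)\right) = 72 \left(12 + \left(12 - 9\right) \left(-4\right)\right) = 72 \left(12 + 3 \left(-4\right)\right) = 72 \left(12 - 12\right) = 72 \cdot 0 = 0$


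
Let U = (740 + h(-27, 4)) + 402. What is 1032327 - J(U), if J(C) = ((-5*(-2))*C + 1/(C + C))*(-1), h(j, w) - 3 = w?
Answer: 2398691467/2298 ≈ 1.0438e+6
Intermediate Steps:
h(j, w) = 3 + w
U = 1149 (U = (740 + (3 + 4)) + 402 = (740 + 7) + 402 = 747 + 402 = 1149)
J(C) = -10*C - 1/(2*C) (J(C) = (10*C + 1/(2*C))*(-1) = (1/(2*C) + 10*C)*(-1) = -10*C - 1/(2*C))
1032327 - J(U) = 1032327 - (-10*1149 - 1/2/1149) = 1032327 - (-11490 - 1/2*1/1149) = 1032327 - (-11490 - 1/2298) = 1032327 - 1*(-26404021/2298) = 1032327 + 26404021/2298 = 2398691467/2298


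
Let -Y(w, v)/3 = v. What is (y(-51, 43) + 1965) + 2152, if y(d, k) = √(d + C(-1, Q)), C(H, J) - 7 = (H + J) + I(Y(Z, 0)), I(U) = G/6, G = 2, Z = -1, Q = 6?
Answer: 4117 + 2*I*√87/3 ≈ 4117.0 + 6.2183*I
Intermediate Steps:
Y(w, v) = -3*v
I(U) = ⅓ (I(U) = 2/6 = 2*(⅙) = ⅓)
C(H, J) = 22/3 + H + J (C(H, J) = 7 + ((H + J) + ⅓) = 7 + (⅓ + H + J) = 22/3 + H + J)
y(d, k) = √(37/3 + d) (y(d, k) = √(d + (22/3 - 1 + 6)) = √(d + 37/3) = √(37/3 + d))
(y(-51, 43) + 1965) + 2152 = (√(111 + 9*(-51))/3 + 1965) + 2152 = (√(111 - 459)/3 + 1965) + 2152 = (√(-348)/3 + 1965) + 2152 = ((2*I*√87)/3 + 1965) + 2152 = (2*I*√87/3 + 1965) + 2152 = (1965 + 2*I*√87/3) + 2152 = 4117 + 2*I*√87/3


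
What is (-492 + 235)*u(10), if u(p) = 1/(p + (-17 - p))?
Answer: 257/17 ≈ 15.118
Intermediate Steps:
u(p) = -1/17 (u(p) = 1/(-17) = -1/17)
(-492 + 235)*u(10) = (-492 + 235)*(-1/17) = -257*(-1/17) = 257/17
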